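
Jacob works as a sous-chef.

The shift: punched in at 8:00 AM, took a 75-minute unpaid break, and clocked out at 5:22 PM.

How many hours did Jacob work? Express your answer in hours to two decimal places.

8.12 hours

The shift: 8:00 AM–5:22 PM = 9 h 22 min; less 75 min break → 8 h 7 min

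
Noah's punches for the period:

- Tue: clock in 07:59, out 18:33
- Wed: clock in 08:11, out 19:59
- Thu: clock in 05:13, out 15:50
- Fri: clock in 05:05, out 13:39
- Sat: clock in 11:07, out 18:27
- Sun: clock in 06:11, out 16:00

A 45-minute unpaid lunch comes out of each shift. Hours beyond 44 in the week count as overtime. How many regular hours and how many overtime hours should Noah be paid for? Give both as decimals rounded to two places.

Tue: 07:59–18:33 = 10 h 34 min; less 45 min break → 9 h 49 min
Wed: 08:11–19:59 = 11 h 48 min; less 45 min break → 11 h 3 min
Thu: 05:13–15:50 = 10 h 37 min; less 45 min break → 9 h 52 min
Fri: 05:05–13:39 = 8 h 34 min; less 45 min break → 7 h 49 min
Sat: 11:07–18:27 = 7 h 20 min; less 45 min break → 6 h 35 min
Sun: 06:11–16:00 = 9 h 49 min; less 45 min break → 9 h 4 min
Total worked: 54 h 12 min = 54.20 h.
Threshold 44 h → overtime 10 h 12 min, regular 44 h 0 min.

Regular 44.00 hours, overtime 10.20 hours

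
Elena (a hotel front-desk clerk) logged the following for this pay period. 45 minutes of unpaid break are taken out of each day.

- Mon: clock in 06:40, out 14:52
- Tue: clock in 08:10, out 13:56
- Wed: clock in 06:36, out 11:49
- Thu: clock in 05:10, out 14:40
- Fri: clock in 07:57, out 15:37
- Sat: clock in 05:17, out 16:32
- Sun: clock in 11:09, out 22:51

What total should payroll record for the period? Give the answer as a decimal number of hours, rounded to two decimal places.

Mon: 06:40–14:52 = 8 h 12 min; less 45 min break → 7 h 27 min
Tue: 08:10–13:56 = 5 h 46 min; less 45 min break → 5 h 1 min
Wed: 06:36–11:49 = 5 h 13 min; less 45 min break → 4 h 28 min
Thu: 05:10–14:40 = 9 h 30 min; less 45 min break → 8 h 45 min
Fri: 07:57–15:37 = 7 h 40 min; less 45 min break → 6 h 55 min
Sat: 05:17–16:32 = 11 h 15 min; less 45 min break → 10 h 30 min
Sun: 11:09–22:51 = 11 h 42 min; less 45 min break → 10 h 57 min
Total: 7 h 27 min + 5 h 1 min + 4 h 28 min + 8 h 45 min + 6 h 55 min + 10 h 30 min + 10 h 57 min = 54 h 3 min.

54.05 hours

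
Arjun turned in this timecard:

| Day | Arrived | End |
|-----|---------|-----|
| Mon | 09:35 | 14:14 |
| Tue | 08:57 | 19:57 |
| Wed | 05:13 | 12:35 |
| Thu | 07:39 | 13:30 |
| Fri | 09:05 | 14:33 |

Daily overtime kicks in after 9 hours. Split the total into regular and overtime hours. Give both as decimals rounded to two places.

Mon: 09:35–14:14 = 4 h 39 min
Tue: 08:57–19:57 = 11 h 0 min
Wed: 05:13–12:35 = 7 h 22 min
Thu: 07:39–13:30 = 5 h 51 min
Fri: 09:05–14:33 = 5 h 28 min
Mon reg 4 h 39 min / OT 0 h 0 min; Tue reg 9 h 0 min / OT 2 h 0 min; Wed reg 7 h 22 min / OT 0 h 0 min; Thu reg 5 h 51 min / OT 0 h 0 min; Fri reg 5 h 28 min / OT 0 h 0 min.
Totals: regular 32 h 20 min, overtime 2 h 0 min.

Regular 32.33 hours, overtime 2.00 hours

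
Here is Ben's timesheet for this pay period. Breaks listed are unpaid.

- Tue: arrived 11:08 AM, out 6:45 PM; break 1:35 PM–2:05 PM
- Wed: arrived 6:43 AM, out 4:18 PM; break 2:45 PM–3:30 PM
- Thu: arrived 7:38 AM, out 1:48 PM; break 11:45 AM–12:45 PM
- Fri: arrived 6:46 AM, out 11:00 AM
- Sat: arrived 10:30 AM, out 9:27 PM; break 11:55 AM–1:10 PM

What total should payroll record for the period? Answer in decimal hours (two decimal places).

35.05 hours

Tue: 11:08 AM–6:45 PM = 7 h 37 min; less 30 min break → 7 h 7 min
Wed: 6:43 AM–4:18 PM = 9 h 35 min; less 45 min break → 8 h 50 min
Thu: 7:38 AM–1:48 PM = 6 h 10 min; less 60 min break → 5 h 10 min
Fri: 6:46 AM–11:00 AM = 4 h 14 min
Sat: 10:30 AM–9:27 PM = 10 h 57 min; less 75 min break → 9 h 42 min
Total: 7 h 7 min + 8 h 50 min + 5 h 10 min + 4 h 14 min + 9 h 42 min = 35 h 3 min.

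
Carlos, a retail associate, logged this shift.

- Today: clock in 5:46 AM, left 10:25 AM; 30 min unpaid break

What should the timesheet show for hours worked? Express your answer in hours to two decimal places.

Today: 5:46 AM–10:25 AM = 4 h 39 min; less 30 min break → 4 h 9 min

4.15 hours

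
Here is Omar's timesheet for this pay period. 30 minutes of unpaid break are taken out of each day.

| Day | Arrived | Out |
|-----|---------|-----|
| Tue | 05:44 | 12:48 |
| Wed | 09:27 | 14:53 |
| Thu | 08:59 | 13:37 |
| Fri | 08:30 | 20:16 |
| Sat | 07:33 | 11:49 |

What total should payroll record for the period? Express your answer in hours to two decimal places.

30.67 hours

Tue: 05:44–12:48 = 7 h 4 min; less 30 min break → 6 h 34 min
Wed: 09:27–14:53 = 5 h 26 min; less 30 min break → 4 h 56 min
Thu: 08:59–13:37 = 4 h 38 min; less 30 min break → 4 h 8 min
Fri: 08:30–20:16 = 11 h 46 min; less 30 min break → 11 h 16 min
Sat: 07:33–11:49 = 4 h 16 min; less 30 min break → 3 h 46 min
Total: 6 h 34 min + 4 h 56 min + 4 h 8 min + 11 h 16 min + 3 h 46 min = 30 h 40 min.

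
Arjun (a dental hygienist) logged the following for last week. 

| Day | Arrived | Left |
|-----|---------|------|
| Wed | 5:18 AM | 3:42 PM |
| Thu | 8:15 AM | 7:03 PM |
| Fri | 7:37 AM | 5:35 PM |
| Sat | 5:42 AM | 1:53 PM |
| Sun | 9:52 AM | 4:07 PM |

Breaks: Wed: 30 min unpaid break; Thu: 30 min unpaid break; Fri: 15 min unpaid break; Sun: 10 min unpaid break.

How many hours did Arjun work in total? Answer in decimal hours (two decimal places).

Wed: 5:18 AM–3:42 PM = 10 h 24 min; less 30 min break → 9 h 54 min
Thu: 8:15 AM–7:03 PM = 10 h 48 min; less 30 min break → 10 h 18 min
Fri: 7:37 AM–5:35 PM = 9 h 58 min; less 15 min break → 9 h 43 min
Sat: 5:42 AM–1:53 PM = 8 h 11 min
Sun: 9:52 AM–4:07 PM = 6 h 15 min; less 10 min break → 6 h 5 min
Total: 9 h 54 min + 10 h 18 min + 9 h 43 min + 8 h 11 min + 6 h 5 min = 44 h 11 min.

44.18 hours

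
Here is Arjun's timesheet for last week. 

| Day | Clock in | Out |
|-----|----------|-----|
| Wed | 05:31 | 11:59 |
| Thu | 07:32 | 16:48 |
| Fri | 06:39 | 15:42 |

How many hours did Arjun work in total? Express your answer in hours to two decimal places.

Wed: 05:31–11:59 = 6 h 28 min
Thu: 07:32–16:48 = 9 h 16 min
Fri: 06:39–15:42 = 9 h 3 min
Total: 6 h 28 min + 9 h 16 min + 9 h 3 min = 24 h 47 min.

24.78 hours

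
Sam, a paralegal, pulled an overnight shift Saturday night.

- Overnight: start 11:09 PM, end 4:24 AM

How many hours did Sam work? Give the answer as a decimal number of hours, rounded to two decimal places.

5.25 hours

Overnight: 11:09 PM → midnight = 0 h 51 min; midnight → 4:24 AM = 4 h 24 min; span 5 h 15 min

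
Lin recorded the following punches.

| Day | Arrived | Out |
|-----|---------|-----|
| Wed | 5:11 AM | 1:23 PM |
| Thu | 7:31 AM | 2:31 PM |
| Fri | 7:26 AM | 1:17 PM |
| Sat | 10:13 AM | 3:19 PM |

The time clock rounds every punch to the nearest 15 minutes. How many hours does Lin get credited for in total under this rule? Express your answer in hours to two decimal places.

Wed: in 5:11 AM→5:15 AM, out 1:23 PM→1:30 PM; 8 h 15 min
Thu: in 7:31 AM→7:30 AM, out 2:31 PM→2:30 PM; 7 h 0 min
Fri: in 7:26 AM→7:30 AM, out 1:17 PM→1:15 PM; 5 h 45 min
Sat: in 10:13 AM→10:15 AM, out 3:19 PM→3:15 PM; 5 h 0 min
Total credited: 26 h 0 min.

26.00 hours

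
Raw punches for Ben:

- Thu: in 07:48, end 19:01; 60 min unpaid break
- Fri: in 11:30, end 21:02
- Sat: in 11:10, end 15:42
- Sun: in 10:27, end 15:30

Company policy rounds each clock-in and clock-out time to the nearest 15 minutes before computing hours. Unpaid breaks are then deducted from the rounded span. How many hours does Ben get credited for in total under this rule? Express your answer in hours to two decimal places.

29.25 hours

Thu: in 07:48→07:45, out 19:01→19:00; 11 h 15 min − 60 min = 10 h 15 min
Fri: in 11:30→11:30, out 21:02→21:00; 9 h 30 min
Sat: in 11:10→11:15, out 15:42→15:45; 4 h 30 min
Sun: in 10:27→10:30, out 15:30→15:30; 5 h 0 min
Total credited: 29 h 15 min.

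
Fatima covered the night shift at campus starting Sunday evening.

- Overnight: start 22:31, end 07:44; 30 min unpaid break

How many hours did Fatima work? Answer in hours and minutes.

Overnight: 22:31 → midnight = 1 h 29 min; midnight → 07:44 = 7 h 44 min; span 9 h 13 min; less 30 min break → 8 h 43 min

8 h 43 min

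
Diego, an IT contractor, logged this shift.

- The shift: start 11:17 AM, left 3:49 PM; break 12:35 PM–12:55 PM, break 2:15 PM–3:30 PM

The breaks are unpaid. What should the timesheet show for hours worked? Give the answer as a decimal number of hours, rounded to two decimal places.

The shift: 11:17 AM–3:49 PM = 4 h 32 min; less 95 min break → 2 h 57 min

2.95 hours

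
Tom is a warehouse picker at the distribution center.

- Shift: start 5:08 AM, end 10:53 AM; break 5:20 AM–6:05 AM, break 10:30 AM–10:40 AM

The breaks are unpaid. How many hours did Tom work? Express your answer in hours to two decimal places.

Shift: 5:08 AM–10:53 AM = 5 h 45 min; less 55 min break → 4 h 50 min

4.83 hours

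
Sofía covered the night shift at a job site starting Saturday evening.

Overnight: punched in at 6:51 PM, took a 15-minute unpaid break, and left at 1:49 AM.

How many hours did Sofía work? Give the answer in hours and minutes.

Overnight: 6:51 PM → midnight = 5 h 9 min; midnight → 1:49 AM = 1 h 49 min; span 6 h 58 min; less 15 min break → 6 h 43 min

6 h 43 min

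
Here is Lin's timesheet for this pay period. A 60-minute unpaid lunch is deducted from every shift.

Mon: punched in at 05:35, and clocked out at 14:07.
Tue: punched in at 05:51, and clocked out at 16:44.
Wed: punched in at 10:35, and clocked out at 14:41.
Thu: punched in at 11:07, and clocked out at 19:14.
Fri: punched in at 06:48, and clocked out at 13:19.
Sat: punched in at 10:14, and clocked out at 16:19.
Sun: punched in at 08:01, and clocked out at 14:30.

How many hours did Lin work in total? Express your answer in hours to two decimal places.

43.72 hours

Mon: 05:35–14:07 = 8 h 32 min; less 60 min break → 7 h 32 min
Tue: 05:51–16:44 = 10 h 53 min; less 60 min break → 9 h 53 min
Wed: 10:35–14:41 = 4 h 6 min; less 60 min break → 3 h 6 min
Thu: 11:07–19:14 = 8 h 7 min; less 60 min break → 7 h 7 min
Fri: 06:48–13:19 = 6 h 31 min; less 60 min break → 5 h 31 min
Sat: 10:14–16:19 = 6 h 5 min; less 60 min break → 5 h 5 min
Sun: 08:01–14:30 = 6 h 29 min; less 60 min break → 5 h 29 min
Total: 7 h 32 min + 9 h 53 min + 3 h 6 min + 7 h 7 min + 5 h 31 min + 5 h 5 min + 5 h 29 min = 43 h 43 min.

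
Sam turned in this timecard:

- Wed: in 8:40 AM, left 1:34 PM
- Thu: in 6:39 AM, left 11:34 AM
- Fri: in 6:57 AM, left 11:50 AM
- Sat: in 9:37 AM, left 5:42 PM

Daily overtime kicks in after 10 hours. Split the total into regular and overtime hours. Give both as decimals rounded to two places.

Regular 22.78 hours, overtime 0.00 hours

Wed: 8:40 AM–1:34 PM = 4 h 54 min
Thu: 6:39 AM–11:34 AM = 4 h 55 min
Fri: 6:57 AM–11:50 AM = 4 h 53 min
Sat: 9:37 AM–5:42 PM = 8 h 5 min
Wed reg 4 h 54 min / OT 0 h 0 min; Thu reg 4 h 55 min / OT 0 h 0 min; Fri reg 4 h 53 min / OT 0 h 0 min; Sat reg 8 h 5 min / OT 0 h 0 min.
Totals: regular 22 h 47 min, overtime 0 h 0 min.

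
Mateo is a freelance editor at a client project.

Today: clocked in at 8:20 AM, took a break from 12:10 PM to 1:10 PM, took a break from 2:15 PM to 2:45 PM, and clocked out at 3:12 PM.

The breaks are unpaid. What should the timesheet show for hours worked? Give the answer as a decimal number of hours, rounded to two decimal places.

Today: 8:20 AM–3:12 PM = 6 h 52 min; less 90 min break → 5 h 22 min

5.37 hours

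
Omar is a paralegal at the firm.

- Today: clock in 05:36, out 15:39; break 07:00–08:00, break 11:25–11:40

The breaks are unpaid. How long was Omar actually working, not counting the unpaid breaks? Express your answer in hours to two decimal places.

8.80 hours

Today: 05:36–15:39 = 10 h 3 min; less 75 min break → 8 h 48 min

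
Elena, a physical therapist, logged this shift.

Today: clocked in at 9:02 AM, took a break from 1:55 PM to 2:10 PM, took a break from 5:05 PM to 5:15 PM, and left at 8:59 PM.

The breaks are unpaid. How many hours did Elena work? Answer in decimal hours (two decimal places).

Today: 9:02 AM–8:59 PM = 11 h 57 min; less 25 min break → 11 h 32 min

11.53 hours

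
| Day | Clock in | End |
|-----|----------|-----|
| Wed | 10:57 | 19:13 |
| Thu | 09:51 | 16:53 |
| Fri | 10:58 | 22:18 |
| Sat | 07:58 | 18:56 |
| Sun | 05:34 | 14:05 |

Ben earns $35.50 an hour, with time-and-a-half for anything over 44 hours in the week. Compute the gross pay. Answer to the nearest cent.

Wed: 10:57–19:13 = 8 h 16 min
Thu: 09:51–16:53 = 7 h 2 min
Fri: 10:58–22:18 = 11 h 20 min
Sat: 07:58–18:56 = 10 h 58 min
Sun: 05:34–14:05 = 8 h 31 min
Total worked: 46 h 7 min = 2767 min.
Regular 44 h 0 min = 2640 min at $35.50/h; overtime 2 h 7 min = 127 min at $53.25/h.
Pay = (2640 × $35.50 + 127 × $53.25) ÷ 60 = $1674.71.

$1674.71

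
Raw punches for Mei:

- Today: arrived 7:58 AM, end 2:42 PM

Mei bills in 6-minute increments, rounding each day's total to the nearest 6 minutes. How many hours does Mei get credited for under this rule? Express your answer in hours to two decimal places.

Today: 7:58 AM–2:42 PM = 6 h 44 min → rounds to 6 h 42 min

6.70 hours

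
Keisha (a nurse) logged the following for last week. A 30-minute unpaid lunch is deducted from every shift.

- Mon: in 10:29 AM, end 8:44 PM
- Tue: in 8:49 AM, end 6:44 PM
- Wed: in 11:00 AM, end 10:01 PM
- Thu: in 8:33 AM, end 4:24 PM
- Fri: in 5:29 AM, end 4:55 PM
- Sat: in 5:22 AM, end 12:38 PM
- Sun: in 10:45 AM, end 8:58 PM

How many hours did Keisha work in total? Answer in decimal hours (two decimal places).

64.45 hours

Mon: 10:29 AM–8:44 PM = 10 h 15 min; less 30 min break → 9 h 45 min
Tue: 8:49 AM–6:44 PM = 9 h 55 min; less 30 min break → 9 h 25 min
Wed: 11:00 AM–10:01 PM = 11 h 1 min; less 30 min break → 10 h 31 min
Thu: 8:33 AM–4:24 PM = 7 h 51 min; less 30 min break → 7 h 21 min
Fri: 5:29 AM–4:55 PM = 11 h 26 min; less 30 min break → 10 h 56 min
Sat: 5:22 AM–12:38 PM = 7 h 16 min; less 30 min break → 6 h 46 min
Sun: 10:45 AM–8:58 PM = 10 h 13 min; less 30 min break → 9 h 43 min
Total: 9 h 45 min + 9 h 25 min + 10 h 31 min + 7 h 21 min + 10 h 56 min + 6 h 46 min + 9 h 43 min = 64 h 27 min.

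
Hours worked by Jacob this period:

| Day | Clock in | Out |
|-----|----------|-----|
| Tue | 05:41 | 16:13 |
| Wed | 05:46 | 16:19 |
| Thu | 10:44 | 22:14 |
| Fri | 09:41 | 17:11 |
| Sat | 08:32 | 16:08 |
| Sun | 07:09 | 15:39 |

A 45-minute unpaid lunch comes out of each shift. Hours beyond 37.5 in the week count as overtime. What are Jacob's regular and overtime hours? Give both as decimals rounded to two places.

Tue: 05:41–16:13 = 10 h 32 min; less 45 min break → 9 h 47 min
Wed: 05:46–16:19 = 10 h 33 min; less 45 min break → 9 h 48 min
Thu: 10:44–22:14 = 11 h 30 min; less 45 min break → 10 h 45 min
Fri: 09:41–17:11 = 7 h 30 min; less 45 min break → 6 h 45 min
Sat: 08:32–16:08 = 7 h 36 min; less 45 min break → 6 h 51 min
Sun: 07:09–15:39 = 8 h 30 min; less 45 min break → 7 h 45 min
Total worked: 51 h 41 min = 51.68 h.
Threshold 37.5 h → overtime 14 h 11 min, regular 37 h 30 min.

Regular 37.50 hours, overtime 14.18 hours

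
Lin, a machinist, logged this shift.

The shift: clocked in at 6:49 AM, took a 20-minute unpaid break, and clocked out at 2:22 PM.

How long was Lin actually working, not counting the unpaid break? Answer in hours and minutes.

The shift: 6:49 AM–2:22 PM = 7 h 33 min; less 20 min break → 7 h 13 min

7 h 13 min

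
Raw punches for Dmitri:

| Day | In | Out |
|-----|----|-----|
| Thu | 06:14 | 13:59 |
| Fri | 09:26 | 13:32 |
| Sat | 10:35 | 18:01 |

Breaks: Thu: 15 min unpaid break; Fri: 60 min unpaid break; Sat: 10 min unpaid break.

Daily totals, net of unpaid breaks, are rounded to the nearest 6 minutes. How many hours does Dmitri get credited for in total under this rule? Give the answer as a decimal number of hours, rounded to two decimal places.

Thu: 06:14–13:59 = 7 h 45 min − 15 min = 7 h 30 min → rounds to 7 h 30 min
Fri: 09:26–13:32 = 4 h 6 min − 60 min = 3 h 6 min → rounds to 3 h 6 min
Sat: 10:35–18:01 = 7 h 26 min − 10 min = 7 h 16 min → rounds to 7 h 18 min
Total credited: 17 h 54 min.

17.90 hours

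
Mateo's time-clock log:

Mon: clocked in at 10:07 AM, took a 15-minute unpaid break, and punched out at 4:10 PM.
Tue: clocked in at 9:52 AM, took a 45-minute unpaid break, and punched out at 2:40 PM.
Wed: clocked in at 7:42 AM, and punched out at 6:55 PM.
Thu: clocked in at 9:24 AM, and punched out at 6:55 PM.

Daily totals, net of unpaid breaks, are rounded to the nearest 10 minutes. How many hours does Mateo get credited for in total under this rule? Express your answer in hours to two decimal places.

30.50 hours

Mon: 10:07 AM–4:10 PM = 6 h 3 min − 15 min = 5 h 48 min → rounds to 5 h 50 min
Tue: 9:52 AM–2:40 PM = 4 h 48 min − 45 min = 4 h 3 min → rounds to 4 h 0 min
Wed: 7:42 AM–6:55 PM = 11 h 13 min → rounds to 11 h 10 min
Thu: 9:24 AM–6:55 PM = 9 h 31 min → rounds to 9 h 30 min
Total credited: 30 h 30 min.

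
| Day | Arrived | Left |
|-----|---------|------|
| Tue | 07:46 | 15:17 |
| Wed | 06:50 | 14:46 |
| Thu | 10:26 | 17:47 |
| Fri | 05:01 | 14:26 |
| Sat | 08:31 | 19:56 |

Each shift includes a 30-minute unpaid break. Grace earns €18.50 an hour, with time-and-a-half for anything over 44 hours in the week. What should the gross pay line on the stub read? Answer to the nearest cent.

€760.97

Tue: 07:46–15:17 = 7 h 31 min; less 30 min break → 7 h 1 min
Wed: 06:50–14:46 = 7 h 56 min; less 30 min break → 7 h 26 min
Thu: 10:26–17:47 = 7 h 21 min; less 30 min break → 6 h 51 min
Fri: 05:01–14:26 = 9 h 25 min; less 30 min break → 8 h 55 min
Sat: 08:31–19:56 = 11 h 25 min; less 30 min break → 10 h 55 min
Total worked: 41 h 8 min = 2468 min.
Regular 41 h 8 min = 2468 min at €18.50/h; overtime 0 h 0 min = 0 min at €27.75/h.
Pay = (2468 × €18.50 + 0 × €27.75) ÷ 60 = €760.97.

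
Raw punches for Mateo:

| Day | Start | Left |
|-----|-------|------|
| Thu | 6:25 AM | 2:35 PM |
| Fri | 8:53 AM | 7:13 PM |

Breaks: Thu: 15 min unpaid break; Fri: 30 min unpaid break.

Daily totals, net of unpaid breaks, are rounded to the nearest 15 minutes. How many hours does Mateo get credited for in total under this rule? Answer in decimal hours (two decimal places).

Thu: 6:25 AM–2:35 PM = 8 h 10 min − 15 min = 7 h 55 min → rounds to 8 h 0 min
Fri: 8:53 AM–7:13 PM = 10 h 20 min − 30 min = 9 h 50 min → rounds to 9 h 45 min
Total credited: 17 h 45 min.

17.75 hours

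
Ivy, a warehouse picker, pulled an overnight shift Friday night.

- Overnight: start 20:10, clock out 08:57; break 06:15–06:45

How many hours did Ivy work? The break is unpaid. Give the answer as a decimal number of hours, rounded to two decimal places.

12.28 hours

Overnight: 20:10 → midnight = 3 h 50 min; midnight → 08:57 = 8 h 57 min; span 12 h 47 min; less 30 min break → 12 h 17 min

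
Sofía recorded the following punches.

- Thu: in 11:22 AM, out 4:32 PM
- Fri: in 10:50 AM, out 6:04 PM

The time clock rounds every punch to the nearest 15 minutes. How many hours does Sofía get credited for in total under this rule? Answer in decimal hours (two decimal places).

Thu: in 11:22 AM→11:15 AM, out 4:32 PM→4:30 PM; 5 h 15 min
Fri: in 10:50 AM→10:45 AM, out 6:04 PM→6:00 PM; 7 h 15 min
Total credited: 12 h 30 min.

12.50 hours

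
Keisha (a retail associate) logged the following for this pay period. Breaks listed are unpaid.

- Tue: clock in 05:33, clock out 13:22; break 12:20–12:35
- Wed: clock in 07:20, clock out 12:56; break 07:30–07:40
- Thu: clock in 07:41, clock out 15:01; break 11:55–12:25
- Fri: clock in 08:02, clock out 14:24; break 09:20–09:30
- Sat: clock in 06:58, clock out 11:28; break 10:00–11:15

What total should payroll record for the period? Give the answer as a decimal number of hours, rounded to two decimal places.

29.28 hours

Tue: 05:33–13:22 = 7 h 49 min; less 15 min break → 7 h 34 min
Wed: 07:20–12:56 = 5 h 36 min; less 10 min break → 5 h 26 min
Thu: 07:41–15:01 = 7 h 20 min; less 30 min break → 6 h 50 min
Fri: 08:02–14:24 = 6 h 22 min; less 10 min break → 6 h 12 min
Sat: 06:58–11:28 = 4 h 30 min; less 75 min break → 3 h 15 min
Total: 7 h 34 min + 5 h 26 min + 6 h 50 min + 6 h 12 min + 3 h 15 min = 29 h 17 min.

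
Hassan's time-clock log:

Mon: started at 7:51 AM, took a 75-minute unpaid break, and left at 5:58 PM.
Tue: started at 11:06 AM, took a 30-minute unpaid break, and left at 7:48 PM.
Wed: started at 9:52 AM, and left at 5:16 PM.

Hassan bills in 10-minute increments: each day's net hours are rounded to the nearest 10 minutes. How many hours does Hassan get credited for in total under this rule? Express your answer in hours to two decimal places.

24.33 hours

Mon: 7:51 AM–5:58 PM = 10 h 7 min − 75 min = 8 h 52 min → rounds to 8 h 50 min
Tue: 11:06 AM–7:48 PM = 8 h 42 min − 30 min = 8 h 12 min → rounds to 8 h 10 min
Wed: 9:52 AM–5:16 PM = 7 h 24 min → rounds to 7 h 20 min
Total credited: 24 h 20 min.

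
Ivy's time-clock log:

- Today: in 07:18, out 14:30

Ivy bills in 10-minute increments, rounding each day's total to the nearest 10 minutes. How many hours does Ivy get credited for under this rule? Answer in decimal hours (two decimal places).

7.17 hours

Today: 07:18–14:30 = 7 h 12 min → rounds to 7 h 10 min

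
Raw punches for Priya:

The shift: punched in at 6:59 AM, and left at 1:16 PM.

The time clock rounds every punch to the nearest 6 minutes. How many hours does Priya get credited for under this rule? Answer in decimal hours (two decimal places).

6.30 hours

The shift: in 6:59 AM→7:00 AM, out 1:16 PM→1:18 PM; 6 h 18 min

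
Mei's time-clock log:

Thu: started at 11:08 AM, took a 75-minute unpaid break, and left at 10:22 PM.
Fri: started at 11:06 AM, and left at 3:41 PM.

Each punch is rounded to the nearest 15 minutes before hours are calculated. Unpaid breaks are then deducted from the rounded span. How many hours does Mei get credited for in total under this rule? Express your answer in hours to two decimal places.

14.50 hours

Thu: in 11:08 AM→11:15 AM, out 10:22 PM→10:15 PM; 11 h 0 min − 75 min = 9 h 45 min
Fri: in 11:06 AM→11:00 AM, out 3:41 PM→3:45 PM; 4 h 45 min
Total credited: 14 h 30 min.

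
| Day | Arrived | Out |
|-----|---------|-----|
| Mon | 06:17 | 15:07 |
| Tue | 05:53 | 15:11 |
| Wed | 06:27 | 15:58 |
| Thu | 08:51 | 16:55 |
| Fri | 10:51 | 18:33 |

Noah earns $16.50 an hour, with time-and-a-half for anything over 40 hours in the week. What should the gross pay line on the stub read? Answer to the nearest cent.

$744.56

Mon: 06:17–15:07 = 8 h 50 min
Tue: 05:53–15:11 = 9 h 18 min
Wed: 06:27–15:58 = 9 h 31 min
Thu: 08:51–16:55 = 8 h 4 min
Fri: 10:51–18:33 = 7 h 42 min
Total worked: 43 h 25 min = 2605 min.
Regular 40 h 0 min = 2400 min at $16.50/h; overtime 3 h 25 min = 205 min at $24.75/h.
Pay = (2400 × $16.50 + 205 × $24.75) ÷ 60 = $744.56.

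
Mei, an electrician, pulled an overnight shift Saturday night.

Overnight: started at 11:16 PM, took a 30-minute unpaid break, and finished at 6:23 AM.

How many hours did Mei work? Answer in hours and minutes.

6 h 37 min

Overnight: 11:16 PM → midnight = 0 h 44 min; midnight → 6:23 AM = 6 h 23 min; span 7 h 7 min; less 30 min break → 6 h 37 min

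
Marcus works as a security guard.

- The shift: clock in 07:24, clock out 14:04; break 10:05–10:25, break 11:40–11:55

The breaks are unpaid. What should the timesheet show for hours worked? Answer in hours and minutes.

6 h 5 min

The shift: 07:24–14:04 = 6 h 40 min; less 35 min break → 6 h 5 min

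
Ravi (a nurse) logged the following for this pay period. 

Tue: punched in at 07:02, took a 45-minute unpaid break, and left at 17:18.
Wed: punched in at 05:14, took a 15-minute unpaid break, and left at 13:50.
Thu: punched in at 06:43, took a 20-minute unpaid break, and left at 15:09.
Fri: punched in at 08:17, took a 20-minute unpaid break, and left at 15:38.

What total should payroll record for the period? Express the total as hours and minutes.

32 h 59 min

Tue: 07:02–17:18 = 10 h 16 min; less 45 min break → 9 h 31 min
Wed: 05:14–13:50 = 8 h 36 min; less 15 min break → 8 h 21 min
Thu: 06:43–15:09 = 8 h 26 min; less 20 min break → 8 h 6 min
Fri: 08:17–15:38 = 7 h 21 min; less 20 min break → 7 h 1 min
Total: 9 h 31 min + 8 h 21 min + 8 h 6 min + 7 h 1 min = 32 h 59 min.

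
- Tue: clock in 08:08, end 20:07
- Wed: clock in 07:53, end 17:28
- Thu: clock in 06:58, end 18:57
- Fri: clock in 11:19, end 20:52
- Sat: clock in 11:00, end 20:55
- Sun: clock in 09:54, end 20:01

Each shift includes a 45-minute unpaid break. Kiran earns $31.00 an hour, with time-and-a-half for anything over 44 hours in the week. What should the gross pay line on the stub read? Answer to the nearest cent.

$2044.45

Tue: 08:08–20:07 = 11 h 59 min; less 45 min break → 11 h 14 min
Wed: 07:53–17:28 = 9 h 35 min; less 45 min break → 8 h 50 min
Thu: 06:58–18:57 = 11 h 59 min; less 45 min break → 11 h 14 min
Fri: 11:19–20:52 = 9 h 33 min; less 45 min break → 8 h 48 min
Sat: 11:00–20:55 = 9 h 55 min; less 45 min break → 9 h 10 min
Sun: 09:54–20:01 = 10 h 7 min; less 45 min break → 9 h 22 min
Total worked: 58 h 38 min = 3518 min.
Regular 44 h 0 min = 2640 min at $31.00/h; overtime 14 h 38 min = 878 min at $46.50/h.
Pay = (2640 × $31.00 + 878 × $46.50) ÷ 60 = $2044.45.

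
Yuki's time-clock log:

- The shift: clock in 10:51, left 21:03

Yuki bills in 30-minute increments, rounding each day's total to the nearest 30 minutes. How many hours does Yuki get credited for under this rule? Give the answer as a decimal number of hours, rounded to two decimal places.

The shift: 10:51–21:03 = 10 h 12 min → rounds to 10 h 0 min

10.00 hours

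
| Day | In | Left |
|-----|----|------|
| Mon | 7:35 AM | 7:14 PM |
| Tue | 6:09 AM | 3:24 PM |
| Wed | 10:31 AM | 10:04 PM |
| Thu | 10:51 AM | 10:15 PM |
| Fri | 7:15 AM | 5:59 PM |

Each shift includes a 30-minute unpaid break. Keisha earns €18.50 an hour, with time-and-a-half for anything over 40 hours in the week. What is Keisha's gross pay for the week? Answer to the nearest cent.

€1075.31

Mon: 7:35 AM–7:14 PM = 11 h 39 min; less 30 min break → 11 h 9 min
Tue: 6:09 AM–3:24 PM = 9 h 15 min; less 30 min break → 8 h 45 min
Wed: 10:31 AM–10:04 PM = 11 h 33 min; less 30 min break → 11 h 3 min
Thu: 10:51 AM–10:15 PM = 11 h 24 min; less 30 min break → 10 h 54 min
Fri: 7:15 AM–5:59 PM = 10 h 44 min; less 30 min break → 10 h 14 min
Total worked: 52 h 5 min = 3125 min.
Regular 40 h 0 min = 2400 min at €18.50/h; overtime 12 h 5 min = 725 min at €27.75/h.
Pay = (2400 × €18.50 + 725 × €27.75) ÷ 60 = €1075.31.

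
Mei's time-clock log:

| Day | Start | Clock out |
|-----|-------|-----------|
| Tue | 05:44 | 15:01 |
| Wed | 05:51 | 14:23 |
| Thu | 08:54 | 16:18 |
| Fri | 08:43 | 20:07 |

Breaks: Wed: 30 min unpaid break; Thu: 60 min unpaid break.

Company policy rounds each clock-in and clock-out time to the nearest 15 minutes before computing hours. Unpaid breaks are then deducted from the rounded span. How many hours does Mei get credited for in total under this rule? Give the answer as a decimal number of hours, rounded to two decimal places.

Tue: in 05:44→05:45, out 15:01→15:00; 9 h 15 min
Wed: in 05:51→05:45, out 14:23→14:30; 8 h 45 min − 30 min = 8 h 15 min
Thu: in 08:54→09:00, out 16:18→16:15; 7 h 15 min − 60 min = 6 h 15 min
Fri: in 08:43→08:45, out 20:07→20:00; 11 h 15 min
Total credited: 35 h 0 min.

35.00 hours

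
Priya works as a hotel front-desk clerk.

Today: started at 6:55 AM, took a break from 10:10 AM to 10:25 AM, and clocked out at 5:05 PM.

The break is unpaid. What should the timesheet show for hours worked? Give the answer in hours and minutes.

9 h 55 min

Today: 6:55 AM–5:05 PM = 10 h 10 min; less 15 min break → 9 h 55 min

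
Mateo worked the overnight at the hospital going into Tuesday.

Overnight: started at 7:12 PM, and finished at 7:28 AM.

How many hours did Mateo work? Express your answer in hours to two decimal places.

Overnight: 7:12 PM → midnight = 4 h 48 min; midnight → 7:28 AM = 7 h 28 min; span 12 h 16 min

12.27 hours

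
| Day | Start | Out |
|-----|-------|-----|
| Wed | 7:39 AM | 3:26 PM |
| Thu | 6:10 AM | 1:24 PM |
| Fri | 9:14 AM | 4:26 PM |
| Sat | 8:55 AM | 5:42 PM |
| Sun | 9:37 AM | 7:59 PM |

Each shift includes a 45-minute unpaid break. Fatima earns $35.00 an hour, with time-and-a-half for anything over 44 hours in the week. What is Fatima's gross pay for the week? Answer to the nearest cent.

$1316.58

Wed: 7:39 AM–3:26 PM = 7 h 47 min; less 45 min break → 7 h 2 min
Thu: 6:10 AM–1:24 PM = 7 h 14 min; less 45 min break → 6 h 29 min
Fri: 9:14 AM–4:26 PM = 7 h 12 min; less 45 min break → 6 h 27 min
Sat: 8:55 AM–5:42 PM = 8 h 47 min; less 45 min break → 8 h 2 min
Sun: 9:37 AM–7:59 PM = 10 h 22 min; less 45 min break → 9 h 37 min
Total worked: 37 h 37 min = 2257 min.
Regular 37 h 37 min = 2257 min at $35.00/h; overtime 0 h 0 min = 0 min at $52.50/h.
Pay = (2257 × $35.00 + 0 × $52.50) ÷ 60 = $1316.58.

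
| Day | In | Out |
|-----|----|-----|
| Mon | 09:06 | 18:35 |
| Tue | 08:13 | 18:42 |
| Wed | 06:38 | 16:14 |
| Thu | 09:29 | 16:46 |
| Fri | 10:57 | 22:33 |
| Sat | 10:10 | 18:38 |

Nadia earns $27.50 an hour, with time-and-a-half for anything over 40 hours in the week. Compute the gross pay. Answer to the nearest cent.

Mon: 09:06–18:35 = 9 h 29 min
Tue: 08:13–18:42 = 10 h 29 min
Wed: 06:38–16:14 = 9 h 36 min
Thu: 09:29–16:46 = 7 h 17 min
Fri: 10:57–22:33 = 11 h 36 min
Sat: 10:10–18:38 = 8 h 28 min
Total worked: 56 h 55 min = 3415 min.
Regular 40 h 0 min = 2400 min at $27.50/h; overtime 16 h 55 min = 1015 min at $41.25/h.
Pay = (2400 × $27.50 + 1015 × $41.25) ÷ 60 = $1797.81.

$1797.81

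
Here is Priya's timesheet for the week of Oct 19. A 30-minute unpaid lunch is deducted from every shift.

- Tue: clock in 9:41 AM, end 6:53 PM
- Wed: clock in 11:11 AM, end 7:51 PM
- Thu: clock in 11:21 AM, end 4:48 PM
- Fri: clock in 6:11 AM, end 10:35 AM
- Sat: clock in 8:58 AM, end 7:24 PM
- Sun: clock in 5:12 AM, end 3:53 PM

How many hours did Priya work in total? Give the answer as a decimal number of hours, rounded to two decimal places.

45.83 hours

Tue: 9:41 AM–6:53 PM = 9 h 12 min; less 30 min break → 8 h 42 min
Wed: 11:11 AM–7:51 PM = 8 h 40 min; less 30 min break → 8 h 10 min
Thu: 11:21 AM–4:48 PM = 5 h 27 min; less 30 min break → 4 h 57 min
Fri: 6:11 AM–10:35 AM = 4 h 24 min; less 30 min break → 3 h 54 min
Sat: 8:58 AM–7:24 PM = 10 h 26 min; less 30 min break → 9 h 56 min
Sun: 5:12 AM–3:53 PM = 10 h 41 min; less 30 min break → 10 h 11 min
Total: 8 h 42 min + 8 h 10 min + 4 h 57 min + 3 h 54 min + 9 h 56 min + 10 h 11 min = 45 h 50 min.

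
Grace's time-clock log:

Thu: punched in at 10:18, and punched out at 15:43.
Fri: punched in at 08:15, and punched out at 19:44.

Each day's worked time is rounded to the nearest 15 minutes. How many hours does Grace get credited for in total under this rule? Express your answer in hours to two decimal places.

Thu: 10:18–15:43 = 5 h 25 min → rounds to 5 h 30 min
Fri: 08:15–19:44 = 11 h 29 min → rounds to 11 h 30 min
Total credited: 17 h 0 min.

17.00 hours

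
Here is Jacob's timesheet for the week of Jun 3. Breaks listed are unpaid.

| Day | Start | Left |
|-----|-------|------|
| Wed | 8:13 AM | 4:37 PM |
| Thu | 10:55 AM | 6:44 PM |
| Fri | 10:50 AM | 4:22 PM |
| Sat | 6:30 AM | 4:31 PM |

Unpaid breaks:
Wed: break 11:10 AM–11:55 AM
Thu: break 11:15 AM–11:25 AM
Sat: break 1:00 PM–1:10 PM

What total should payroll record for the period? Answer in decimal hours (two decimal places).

Wed: 8:13 AM–4:37 PM = 8 h 24 min; less 45 min break → 7 h 39 min
Thu: 10:55 AM–6:44 PM = 7 h 49 min; less 10 min break → 7 h 39 min
Fri: 10:50 AM–4:22 PM = 5 h 32 min
Sat: 6:30 AM–4:31 PM = 10 h 1 min; less 10 min break → 9 h 51 min
Total: 7 h 39 min + 7 h 39 min + 5 h 32 min + 9 h 51 min = 30 h 41 min.

30.68 hours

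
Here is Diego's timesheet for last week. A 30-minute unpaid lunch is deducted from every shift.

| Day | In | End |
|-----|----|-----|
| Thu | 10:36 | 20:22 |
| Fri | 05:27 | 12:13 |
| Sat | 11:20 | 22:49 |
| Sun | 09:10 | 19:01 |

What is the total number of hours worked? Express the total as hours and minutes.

35 h 52 min

Thu: 10:36–20:22 = 9 h 46 min; less 30 min break → 9 h 16 min
Fri: 05:27–12:13 = 6 h 46 min; less 30 min break → 6 h 16 min
Sat: 11:20–22:49 = 11 h 29 min; less 30 min break → 10 h 59 min
Sun: 09:10–19:01 = 9 h 51 min; less 30 min break → 9 h 21 min
Total: 9 h 16 min + 6 h 16 min + 10 h 59 min + 9 h 21 min = 35 h 52 min.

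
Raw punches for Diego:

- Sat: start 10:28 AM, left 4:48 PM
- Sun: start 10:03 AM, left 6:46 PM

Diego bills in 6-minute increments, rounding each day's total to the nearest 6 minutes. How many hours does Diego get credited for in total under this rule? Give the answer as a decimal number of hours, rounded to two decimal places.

Sat: 10:28 AM–4:48 PM = 6 h 20 min → rounds to 6 h 18 min
Sun: 10:03 AM–6:46 PM = 8 h 43 min → rounds to 8 h 42 min
Total credited: 15 h 0 min.

15.00 hours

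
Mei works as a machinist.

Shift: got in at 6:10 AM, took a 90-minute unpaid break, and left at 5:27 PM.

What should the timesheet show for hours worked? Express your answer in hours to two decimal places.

9.78 hours

Shift: 6:10 AM–5:27 PM = 11 h 17 min; less 90 min break → 9 h 47 min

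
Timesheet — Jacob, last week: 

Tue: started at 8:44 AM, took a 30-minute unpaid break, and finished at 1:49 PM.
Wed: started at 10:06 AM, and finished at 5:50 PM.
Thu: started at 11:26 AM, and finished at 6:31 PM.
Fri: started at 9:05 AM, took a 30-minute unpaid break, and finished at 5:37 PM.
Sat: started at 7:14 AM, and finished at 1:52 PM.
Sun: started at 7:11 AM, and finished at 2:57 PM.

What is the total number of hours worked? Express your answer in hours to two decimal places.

41.83 hours

Tue: 8:44 AM–1:49 PM = 5 h 5 min; less 30 min break → 4 h 35 min
Wed: 10:06 AM–5:50 PM = 7 h 44 min
Thu: 11:26 AM–6:31 PM = 7 h 5 min
Fri: 9:05 AM–5:37 PM = 8 h 32 min; less 30 min break → 8 h 2 min
Sat: 7:14 AM–1:52 PM = 6 h 38 min
Sun: 7:11 AM–2:57 PM = 7 h 46 min
Total: 4 h 35 min + 7 h 44 min + 7 h 5 min + 8 h 2 min + 6 h 38 min + 7 h 46 min = 41 h 50 min.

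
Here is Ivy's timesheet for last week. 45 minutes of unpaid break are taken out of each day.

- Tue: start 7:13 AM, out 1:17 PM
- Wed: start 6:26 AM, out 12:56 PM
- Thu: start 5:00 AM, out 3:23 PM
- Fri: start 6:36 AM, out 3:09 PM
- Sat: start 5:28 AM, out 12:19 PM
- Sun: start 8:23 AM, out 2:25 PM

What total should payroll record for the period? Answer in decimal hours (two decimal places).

Tue: 7:13 AM–1:17 PM = 6 h 4 min; less 45 min break → 5 h 19 min
Wed: 6:26 AM–12:56 PM = 6 h 30 min; less 45 min break → 5 h 45 min
Thu: 5:00 AM–3:23 PM = 10 h 23 min; less 45 min break → 9 h 38 min
Fri: 6:36 AM–3:09 PM = 8 h 33 min; less 45 min break → 7 h 48 min
Sat: 5:28 AM–12:19 PM = 6 h 51 min; less 45 min break → 6 h 6 min
Sun: 8:23 AM–2:25 PM = 6 h 2 min; less 45 min break → 5 h 17 min
Total: 5 h 19 min + 5 h 45 min + 9 h 38 min + 7 h 48 min + 6 h 6 min + 5 h 17 min = 39 h 53 min.

39.88 hours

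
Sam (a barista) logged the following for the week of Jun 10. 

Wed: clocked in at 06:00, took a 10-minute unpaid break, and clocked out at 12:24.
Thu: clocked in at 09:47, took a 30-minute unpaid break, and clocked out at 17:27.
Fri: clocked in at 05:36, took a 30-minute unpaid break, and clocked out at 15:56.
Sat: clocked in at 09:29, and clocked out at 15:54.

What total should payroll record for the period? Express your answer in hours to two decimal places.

29.65 hours

Wed: 06:00–12:24 = 6 h 24 min; less 10 min break → 6 h 14 min
Thu: 09:47–17:27 = 7 h 40 min; less 30 min break → 7 h 10 min
Fri: 05:36–15:56 = 10 h 20 min; less 30 min break → 9 h 50 min
Sat: 09:29–15:54 = 6 h 25 min
Total: 6 h 14 min + 7 h 10 min + 9 h 50 min + 6 h 25 min = 29 h 39 min.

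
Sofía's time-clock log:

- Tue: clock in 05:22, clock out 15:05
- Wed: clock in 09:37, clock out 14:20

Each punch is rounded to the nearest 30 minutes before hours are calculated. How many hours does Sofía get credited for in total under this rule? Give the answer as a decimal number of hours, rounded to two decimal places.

14.50 hours

Tue: in 05:22→05:30, out 15:05→15:00; 9 h 30 min
Wed: in 09:37→09:30, out 14:20→14:30; 5 h 0 min
Total credited: 14 h 30 min.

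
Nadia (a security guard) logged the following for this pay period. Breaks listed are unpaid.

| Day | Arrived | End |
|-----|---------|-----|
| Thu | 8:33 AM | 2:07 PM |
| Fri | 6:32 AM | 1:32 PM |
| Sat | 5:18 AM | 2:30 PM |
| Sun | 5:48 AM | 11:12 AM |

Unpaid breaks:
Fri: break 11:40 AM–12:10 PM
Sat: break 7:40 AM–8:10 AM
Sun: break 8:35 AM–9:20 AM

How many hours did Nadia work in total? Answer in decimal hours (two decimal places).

25.42 hours

Thu: 8:33 AM–2:07 PM = 5 h 34 min
Fri: 6:32 AM–1:32 PM = 7 h 0 min; less 30 min break → 6 h 30 min
Sat: 5:18 AM–2:30 PM = 9 h 12 min; less 30 min break → 8 h 42 min
Sun: 5:48 AM–11:12 AM = 5 h 24 min; less 45 min break → 4 h 39 min
Total: 5 h 34 min + 6 h 30 min + 8 h 42 min + 4 h 39 min = 25 h 25 min.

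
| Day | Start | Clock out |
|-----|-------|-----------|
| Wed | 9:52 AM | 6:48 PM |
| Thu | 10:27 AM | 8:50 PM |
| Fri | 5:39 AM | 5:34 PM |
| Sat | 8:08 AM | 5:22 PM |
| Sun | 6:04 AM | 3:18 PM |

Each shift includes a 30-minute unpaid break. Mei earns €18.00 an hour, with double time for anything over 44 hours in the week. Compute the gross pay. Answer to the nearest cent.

€907.20

Wed: 9:52 AM–6:48 PM = 8 h 56 min; less 30 min break → 8 h 26 min
Thu: 10:27 AM–8:50 PM = 10 h 23 min; less 30 min break → 9 h 53 min
Fri: 5:39 AM–5:34 PM = 11 h 55 min; less 30 min break → 11 h 25 min
Sat: 8:08 AM–5:22 PM = 9 h 14 min; less 30 min break → 8 h 44 min
Sun: 6:04 AM–3:18 PM = 9 h 14 min; less 30 min break → 8 h 44 min
Total worked: 47 h 12 min = 2832 min.
Regular 44 h 0 min = 2640 min at €18.00/h; overtime 3 h 12 min = 192 min at €36.00/h.
Pay = (2640 × €18.00 + 192 × €36.00) ÷ 60 = €907.20.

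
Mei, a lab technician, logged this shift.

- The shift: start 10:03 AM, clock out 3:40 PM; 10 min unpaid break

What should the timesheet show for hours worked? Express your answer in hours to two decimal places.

The shift: 10:03 AM–3:40 PM = 5 h 37 min; less 10 min break → 5 h 27 min

5.45 hours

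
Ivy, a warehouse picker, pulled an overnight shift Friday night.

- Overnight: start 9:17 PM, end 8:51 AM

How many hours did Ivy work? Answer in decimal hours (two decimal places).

Overnight: 9:17 PM → midnight = 2 h 43 min; midnight → 8:51 AM = 8 h 51 min; span 11 h 34 min

11.57 hours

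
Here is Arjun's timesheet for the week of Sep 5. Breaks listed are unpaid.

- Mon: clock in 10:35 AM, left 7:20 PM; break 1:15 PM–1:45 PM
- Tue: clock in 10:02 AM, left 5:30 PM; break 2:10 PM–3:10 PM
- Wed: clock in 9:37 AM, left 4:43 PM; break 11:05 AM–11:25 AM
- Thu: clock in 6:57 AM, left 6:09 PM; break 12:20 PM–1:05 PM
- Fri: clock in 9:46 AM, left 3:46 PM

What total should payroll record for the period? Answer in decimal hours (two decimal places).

Mon: 10:35 AM–7:20 PM = 8 h 45 min; less 30 min break → 8 h 15 min
Tue: 10:02 AM–5:30 PM = 7 h 28 min; less 60 min break → 6 h 28 min
Wed: 9:37 AM–4:43 PM = 7 h 6 min; less 20 min break → 6 h 46 min
Thu: 6:57 AM–6:09 PM = 11 h 12 min; less 45 min break → 10 h 27 min
Fri: 9:46 AM–3:46 PM = 6 h 0 min
Total: 8 h 15 min + 6 h 28 min + 6 h 46 min + 10 h 27 min + 6 h 0 min = 37 h 56 min.

37.93 hours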